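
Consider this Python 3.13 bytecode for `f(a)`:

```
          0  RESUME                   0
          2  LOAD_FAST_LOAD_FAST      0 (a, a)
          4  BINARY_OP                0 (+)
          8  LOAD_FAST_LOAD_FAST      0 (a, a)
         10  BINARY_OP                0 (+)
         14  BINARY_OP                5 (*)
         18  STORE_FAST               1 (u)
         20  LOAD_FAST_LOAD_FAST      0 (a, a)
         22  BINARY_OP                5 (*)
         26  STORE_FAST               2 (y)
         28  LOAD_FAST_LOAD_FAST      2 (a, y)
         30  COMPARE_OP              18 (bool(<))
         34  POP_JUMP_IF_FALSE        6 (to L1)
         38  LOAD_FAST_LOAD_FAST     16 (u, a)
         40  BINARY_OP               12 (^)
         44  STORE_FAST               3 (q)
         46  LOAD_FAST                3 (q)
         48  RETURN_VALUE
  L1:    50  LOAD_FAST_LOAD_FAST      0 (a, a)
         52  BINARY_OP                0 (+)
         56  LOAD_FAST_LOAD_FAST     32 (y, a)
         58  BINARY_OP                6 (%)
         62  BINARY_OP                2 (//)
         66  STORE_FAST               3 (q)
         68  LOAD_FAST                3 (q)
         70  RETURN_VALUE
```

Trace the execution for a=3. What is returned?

39

LOAD_FAST_LOAD_FAST a,a → push 3,3. Stack: [3, 3]
BINARY_OP + → 3 + 3 = 6. Stack: [6]
LOAD_FAST_LOAD_FAST a,a → push 3,3. Stack: [6, 3, 3]
BINARY_OP + → 3 + 3 = 6. Stack: [6, 6]
BINARY_OP * → 6 * 6 = 36. Stack: [36]
STORE_FAST u → u=36. Stack: []
LOAD_FAST_LOAD_FAST a,a → push 3,3. Stack: [3, 3]
BINARY_OP * → 3 * 3 = 9. Stack: [9]
STORE_FAST y → y=9. Stack: []
LOAD_FAST_LOAD_FAST a,y → push 3,9. Stack: [3, 9]
COMPARE_OP bool(<) → 3 vs 9 = True. Stack: [True]
POP_JUMP_IF_FALSE → pop True; no jump. Stack: []
LOAD_FAST_LOAD_FAST u,a → push 36,3. Stack: [36, 3]
BINARY_OP ^ → 36 ^ 3 = 39. Stack: [39]
STORE_FAST q → q=39. Stack: []
LOAD_FAST q → push 39. Stack: [39]
RETURN_VALUE → return 39.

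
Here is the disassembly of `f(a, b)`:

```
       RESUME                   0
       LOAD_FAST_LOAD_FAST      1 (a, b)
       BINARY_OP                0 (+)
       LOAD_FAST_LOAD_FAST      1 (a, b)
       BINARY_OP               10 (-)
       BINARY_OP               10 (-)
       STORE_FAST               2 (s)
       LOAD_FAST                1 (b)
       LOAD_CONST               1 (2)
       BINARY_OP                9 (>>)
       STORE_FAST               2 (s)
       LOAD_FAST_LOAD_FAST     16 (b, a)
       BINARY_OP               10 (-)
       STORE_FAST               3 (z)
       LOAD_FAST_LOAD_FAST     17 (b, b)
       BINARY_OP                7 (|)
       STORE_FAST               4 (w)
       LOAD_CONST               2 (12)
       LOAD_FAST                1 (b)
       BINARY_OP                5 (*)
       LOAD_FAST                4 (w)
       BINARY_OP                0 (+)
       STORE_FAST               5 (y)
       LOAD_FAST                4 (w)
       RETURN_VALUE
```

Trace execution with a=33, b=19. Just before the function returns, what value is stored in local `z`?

LOAD_FAST_LOAD_FAST a,b → push 33,19. Stack: [33, 19]
BINARY_OP + → 33 + 19 = 52. Stack: [52]
LOAD_FAST_LOAD_FAST a,b → push 33,19. Stack: [52, 33, 19]
BINARY_OP - → 33 - 19 = 14. Stack: [52, 14]
BINARY_OP - → 52 - 14 = 38. Stack: [38]
STORE_FAST s → s=38. Stack: []
LOAD_FAST b → push 19. Stack: [19]
LOAD_CONST → push 2. Stack: [19, 2]
BINARY_OP >> → 19 >> 2 = 4. Stack: [4]
STORE_FAST s → s=4. Stack: []
LOAD_FAST_LOAD_FAST b,a → push 19,33. Stack: [19, 33]
BINARY_OP - → 19 - 33 = -14. Stack: [-14]
STORE_FAST z → z=-14. Stack: []
LOAD_FAST_LOAD_FAST b,b → push 19,19. Stack: [19, 19]
BINARY_OP | → 19 | 19 = 19. Stack: [19]
STORE_FAST w → w=19. Stack: []
LOAD_CONST → push 12. Stack: [12]
LOAD_FAST b → push 19. Stack: [12, 19]
BINARY_OP * → 12 * 19 = 228. Stack: [228]
LOAD_FAST w → push 19. Stack: [228, 19]
BINARY_OP + → 228 + 19 = 247. Stack: [247]
STORE_FAST y → y=247. Stack: []
LOAD_FAST w → push 19. Stack: [19]
RETURN_VALUE → return 19.

-14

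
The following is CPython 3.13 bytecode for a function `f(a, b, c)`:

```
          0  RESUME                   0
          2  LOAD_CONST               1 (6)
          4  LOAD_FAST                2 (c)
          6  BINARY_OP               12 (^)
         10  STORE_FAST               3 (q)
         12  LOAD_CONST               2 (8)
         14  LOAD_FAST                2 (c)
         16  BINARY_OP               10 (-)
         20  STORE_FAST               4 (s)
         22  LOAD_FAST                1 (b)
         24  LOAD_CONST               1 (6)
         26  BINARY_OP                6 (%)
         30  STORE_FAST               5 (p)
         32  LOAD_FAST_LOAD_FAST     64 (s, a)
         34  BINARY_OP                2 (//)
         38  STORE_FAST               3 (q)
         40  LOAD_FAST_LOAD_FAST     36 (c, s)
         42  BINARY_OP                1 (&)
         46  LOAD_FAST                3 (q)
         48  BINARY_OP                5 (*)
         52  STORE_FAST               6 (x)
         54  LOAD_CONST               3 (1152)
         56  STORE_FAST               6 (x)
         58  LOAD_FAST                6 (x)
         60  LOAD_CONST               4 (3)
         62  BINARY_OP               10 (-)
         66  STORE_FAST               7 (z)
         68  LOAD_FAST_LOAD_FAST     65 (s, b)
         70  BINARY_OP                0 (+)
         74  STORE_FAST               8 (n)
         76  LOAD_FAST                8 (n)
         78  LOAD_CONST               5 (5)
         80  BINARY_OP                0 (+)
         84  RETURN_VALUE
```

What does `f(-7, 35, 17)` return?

LOAD_CONST → push 6. Stack: [6]
LOAD_FAST c → push 17. Stack: [6, 17]
BINARY_OP ^ → 6 ^ 17 = 23. Stack: [23]
STORE_FAST q → q=23. Stack: []
LOAD_CONST → push 8. Stack: [8]
LOAD_FAST c → push 17. Stack: [8, 17]
BINARY_OP - → 8 - 17 = -9. Stack: [-9]
STORE_FAST s → s=-9. Stack: []
LOAD_FAST b → push 35. Stack: [35]
LOAD_CONST → push 6. Stack: [35, 6]
BINARY_OP % → 35 % 6 = 5. Stack: [5]
STORE_FAST p → p=5. Stack: []
LOAD_FAST_LOAD_FAST s,a → push -9,-7. Stack: [-9, -7]
BINARY_OP // → -9 // -7 = 1. Stack: [1]
STORE_FAST q → q=1. Stack: []
LOAD_FAST_LOAD_FAST c,s → push 17,-9. Stack: [17, -9]
BINARY_OP & → 17 & -9 = 17. Stack: [17]
LOAD_FAST q → push 1. Stack: [17, 1]
BINARY_OP * → 17 * 1 = 17. Stack: [17]
STORE_FAST x → x=17. Stack: []
LOAD_CONST → push 1152. Stack: [1152]
STORE_FAST x → x=1152. Stack: []
LOAD_FAST x → push 1152. Stack: [1152]
LOAD_CONST → push 3. Stack: [1152, 3]
BINARY_OP - → 1152 - 3 = 1149. Stack: [1149]
STORE_FAST z → z=1149. Stack: []
LOAD_FAST_LOAD_FAST s,b → push -9,35. Stack: [-9, 35]
BINARY_OP + → -9 + 35 = 26. Stack: [26]
STORE_FAST n → n=26. Stack: []
LOAD_FAST n → push 26. Stack: [26]
LOAD_CONST → push 5. Stack: [26, 5]
BINARY_OP + → 26 + 5 = 31. Stack: [31]
RETURN_VALUE → return 31.

31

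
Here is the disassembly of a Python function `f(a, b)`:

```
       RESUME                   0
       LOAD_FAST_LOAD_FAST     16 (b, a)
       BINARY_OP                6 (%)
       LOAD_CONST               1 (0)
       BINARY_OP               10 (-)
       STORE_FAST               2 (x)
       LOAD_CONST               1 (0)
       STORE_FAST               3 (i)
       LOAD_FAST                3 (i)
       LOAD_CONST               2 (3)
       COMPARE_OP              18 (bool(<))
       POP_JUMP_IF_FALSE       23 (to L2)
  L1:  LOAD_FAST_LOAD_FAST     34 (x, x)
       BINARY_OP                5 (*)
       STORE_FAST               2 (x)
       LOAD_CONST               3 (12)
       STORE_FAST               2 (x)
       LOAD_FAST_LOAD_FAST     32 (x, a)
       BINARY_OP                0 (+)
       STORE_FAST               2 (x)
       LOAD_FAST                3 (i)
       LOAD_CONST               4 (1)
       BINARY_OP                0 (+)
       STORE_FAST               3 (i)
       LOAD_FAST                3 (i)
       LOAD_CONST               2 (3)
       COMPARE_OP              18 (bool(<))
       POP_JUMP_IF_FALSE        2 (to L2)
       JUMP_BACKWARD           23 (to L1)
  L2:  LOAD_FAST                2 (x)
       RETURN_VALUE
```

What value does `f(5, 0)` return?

LOAD_FAST_LOAD_FAST b,a → push 0,5. Stack: [0, 5]
BINARY_OP % → 0 % 5 = 0. Stack: [0]
LOAD_CONST → push 0. Stack: [0, 0]
BINARY_OP - → 0 - 0 = 0. Stack: [0]
STORE_FAST x → x=0. Stack: []
LOAD_CONST → push 0. Stack: [0]
STORE_FAST i → i=0. Stack: []
LOAD_FAST i → push 0. Stack: [0]
LOAD_CONST → push 3. Stack: [0, 3]
COMPARE_OP bool(<) → 0 vs 3 = True. Stack: [True]
POP_JUMP_IF_FALSE → pop True; no jump. Stack: []
LOAD_FAST_LOAD_FAST x,x → push 0,0. Stack: [0, 0]
BINARY_OP * → 0 * 0 = 0. Stack: [0]
STORE_FAST x → x=0. Stack: []
LOAD_CONST → push 12. Stack: [12]
STORE_FAST x → x=12. Stack: []
LOAD_FAST_LOAD_FAST x,a → push 12,5. Stack: [12, 5]
BINARY_OP + → 12 + 5 = 17. Stack: [17]
STORE_FAST x → x=17. Stack: []
LOAD_FAST i → push 0. Stack: [0]
LOAD_CONST → push 1. Stack: [0, 1]
BINARY_OP + → 0 + 1 = 1. Stack: [1]
STORE_FAST i → i=1. Stack: []
LOAD_FAST i → push 1. Stack: [1]
LOAD_CONST → push 3. Stack: [1, 3]
COMPARE_OP bool(<) → 1 vs 3 = True. Stack: [True]
POP_JUMP_IF_FALSE → pop True; no jump. Stack: []
LOAD_FAST_LOAD_FAST x,x → push 17,17. Stack: [17, 17]
BINARY_OP * → 17 * 17 = 289. Stack: [289]
STORE_FAST x → x=289. Stack: []
LOAD_CONST → push 12. Stack: [12]
STORE_FAST x → x=12. Stack: []
LOAD_FAST_LOAD_FAST x,a → push 12,5. Stack: [12, 5]
BINARY_OP + → 12 + 5 = 17. Stack: [17]
STORE_FAST x → x=17. Stack: []
LOAD_FAST i → push 1. Stack: [1]
LOAD_CONST → push 1. Stack: [1, 1]
BINARY_OP + → 1 + 1 = 2. Stack: [2]
STORE_FAST i → i=2. Stack: []
LOAD_FAST i → push 2. Stack: [2]
LOAD_CONST → push 3. Stack: [2, 3]
COMPARE_OP bool(<) → 2 vs 3 = True. Stack: [True]
POP_JUMP_IF_FALSE → pop True; no jump. Stack: []
LOAD_FAST_LOAD_FAST x,x → push 17,17. Stack: [17, 17]
BINARY_OP * → 17 * 17 = 289. Stack: [289]
STORE_FAST x → x=289. Stack: []
LOAD_CONST → push 12. Stack: [12]
STORE_FAST x → x=12. Stack: []
LOAD_FAST_LOAD_FAST x,a → push 12,5. Stack: [12, 5]
BINARY_OP + → 12 + 5 = 17. Stack: [17]
STORE_FAST x → x=17. Stack: []
LOAD_FAST i → push 2. Stack: [2]
LOAD_CONST → push 1. Stack: [2, 1]
BINARY_OP + → 2 + 1 = 3. Stack: [3]
STORE_FAST i → i=3. Stack: []
LOAD_FAST i → push 3. Stack: [3]
LOAD_CONST → push 3. Stack: [3, 3]
COMPARE_OP bool(<) → 3 vs 3 = False. Stack: [False]
POP_JUMP_IF_FALSE → pop False; jump. Stack: []
LOAD_FAST x → push 17. Stack: [17]
RETURN_VALUE → return 17.

17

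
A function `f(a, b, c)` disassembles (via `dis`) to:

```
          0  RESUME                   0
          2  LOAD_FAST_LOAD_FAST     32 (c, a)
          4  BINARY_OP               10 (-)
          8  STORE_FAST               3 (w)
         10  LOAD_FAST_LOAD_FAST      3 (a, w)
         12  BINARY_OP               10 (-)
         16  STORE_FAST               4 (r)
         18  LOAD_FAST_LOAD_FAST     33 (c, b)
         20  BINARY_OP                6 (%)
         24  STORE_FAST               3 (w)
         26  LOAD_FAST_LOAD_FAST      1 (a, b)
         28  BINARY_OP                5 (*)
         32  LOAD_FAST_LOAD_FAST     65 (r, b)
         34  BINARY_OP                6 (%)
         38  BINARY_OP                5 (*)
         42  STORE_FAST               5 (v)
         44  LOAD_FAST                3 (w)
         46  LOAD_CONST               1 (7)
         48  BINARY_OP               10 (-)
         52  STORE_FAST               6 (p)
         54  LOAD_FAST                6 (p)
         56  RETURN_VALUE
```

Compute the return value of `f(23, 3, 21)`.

LOAD_FAST_LOAD_FAST c,a → push 21,23. Stack: [21, 23]
BINARY_OP - → 21 - 23 = -2. Stack: [-2]
STORE_FAST w → w=-2. Stack: []
LOAD_FAST_LOAD_FAST a,w → push 23,-2. Stack: [23, -2]
BINARY_OP - → 23 - -2 = 25. Stack: [25]
STORE_FAST r → r=25. Stack: []
LOAD_FAST_LOAD_FAST c,b → push 21,3. Stack: [21, 3]
BINARY_OP % → 21 % 3 = 0. Stack: [0]
STORE_FAST w → w=0. Stack: []
LOAD_FAST_LOAD_FAST a,b → push 23,3. Stack: [23, 3]
BINARY_OP * → 23 * 3 = 69. Stack: [69]
LOAD_FAST_LOAD_FAST r,b → push 25,3. Stack: [69, 25, 3]
BINARY_OP % → 25 % 3 = 1. Stack: [69, 1]
BINARY_OP * → 69 * 1 = 69. Stack: [69]
STORE_FAST v → v=69. Stack: []
LOAD_FAST w → push 0. Stack: [0]
LOAD_CONST → push 7. Stack: [0, 7]
BINARY_OP - → 0 - 7 = -7. Stack: [-7]
STORE_FAST p → p=-7. Stack: []
LOAD_FAST p → push -7. Stack: [-7]
RETURN_VALUE → return -7.

-7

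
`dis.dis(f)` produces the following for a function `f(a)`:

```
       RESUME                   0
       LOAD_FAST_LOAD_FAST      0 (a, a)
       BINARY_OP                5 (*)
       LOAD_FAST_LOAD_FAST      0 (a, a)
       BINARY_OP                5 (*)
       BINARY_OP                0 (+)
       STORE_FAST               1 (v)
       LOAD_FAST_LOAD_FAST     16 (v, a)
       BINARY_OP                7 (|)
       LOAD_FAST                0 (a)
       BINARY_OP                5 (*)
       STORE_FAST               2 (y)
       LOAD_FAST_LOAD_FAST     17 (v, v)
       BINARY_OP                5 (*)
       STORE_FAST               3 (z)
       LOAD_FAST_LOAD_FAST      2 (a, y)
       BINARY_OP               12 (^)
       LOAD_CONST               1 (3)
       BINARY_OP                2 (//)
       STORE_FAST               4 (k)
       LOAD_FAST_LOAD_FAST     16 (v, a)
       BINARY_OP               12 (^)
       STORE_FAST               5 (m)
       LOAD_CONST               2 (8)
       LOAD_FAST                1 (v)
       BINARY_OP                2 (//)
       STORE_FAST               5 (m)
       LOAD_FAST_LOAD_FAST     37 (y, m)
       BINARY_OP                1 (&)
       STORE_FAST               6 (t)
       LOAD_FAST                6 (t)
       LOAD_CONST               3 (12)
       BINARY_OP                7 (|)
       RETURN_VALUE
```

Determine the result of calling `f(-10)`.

12

LOAD_FAST_LOAD_FAST a,a → push -10,-10. Stack: [-10, -10]
BINARY_OP * → -10 * -10 = 100. Stack: [100]
LOAD_FAST_LOAD_FAST a,a → push -10,-10. Stack: [100, -10, -10]
BINARY_OP * → -10 * -10 = 100. Stack: [100, 100]
BINARY_OP + → 100 + 100 = 200. Stack: [200]
STORE_FAST v → v=200. Stack: []
LOAD_FAST_LOAD_FAST v,a → push 200,-10. Stack: [200, -10]
BINARY_OP | → 200 | -10 = -2. Stack: [-2]
LOAD_FAST a → push -10. Stack: [-2, -10]
BINARY_OP * → -2 * -10 = 20. Stack: [20]
STORE_FAST y → y=20. Stack: []
LOAD_FAST_LOAD_FAST v,v → push 200,200. Stack: [200, 200]
BINARY_OP * → 200 * 200 = 40000. Stack: [40000]
STORE_FAST z → z=40000. Stack: []
LOAD_FAST_LOAD_FAST a,y → push -10,20. Stack: [-10, 20]
BINARY_OP ^ → -10 ^ 20 = -30. Stack: [-30]
LOAD_CONST → push 3. Stack: [-30, 3]
BINARY_OP // → -30 // 3 = -10. Stack: [-10]
STORE_FAST k → k=-10. Stack: []
LOAD_FAST_LOAD_FAST v,a → push 200,-10. Stack: [200, -10]
BINARY_OP ^ → 200 ^ -10 = -194. Stack: [-194]
STORE_FAST m → m=-194. Stack: []
LOAD_CONST → push 8. Stack: [8]
LOAD_FAST v → push 200. Stack: [8, 200]
BINARY_OP // → 8 // 200 = 0. Stack: [0]
STORE_FAST m → m=0. Stack: []
LOAD_FAST_LOAD_FAST y,m → push 20,0. Stack: [20, 0]
BINARY_OP & → 20 & 0 = 0. Stack: [0]
STORE_FAST t → t=0. Stack: []
LOAD_FAST t → push 0. Stack: [0]
LOAD_CONST → push 12. Stack: [0, 12]
BINARY_OP | → 0 | 12 = 12. Stack: [12]
RETURN_VALUE → return 12.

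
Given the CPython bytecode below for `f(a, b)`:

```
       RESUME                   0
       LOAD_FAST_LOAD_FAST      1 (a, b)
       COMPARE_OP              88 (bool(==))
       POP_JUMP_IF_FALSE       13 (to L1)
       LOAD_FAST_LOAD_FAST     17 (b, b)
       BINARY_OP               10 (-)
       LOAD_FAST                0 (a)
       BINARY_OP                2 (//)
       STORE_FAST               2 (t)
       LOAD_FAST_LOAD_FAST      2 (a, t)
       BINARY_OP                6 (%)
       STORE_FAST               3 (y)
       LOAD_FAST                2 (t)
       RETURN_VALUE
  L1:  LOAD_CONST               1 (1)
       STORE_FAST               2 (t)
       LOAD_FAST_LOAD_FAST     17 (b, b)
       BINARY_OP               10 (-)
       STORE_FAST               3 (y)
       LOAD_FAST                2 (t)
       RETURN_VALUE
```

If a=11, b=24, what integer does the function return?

LOAD_FAST_LOAD_FAST a,b → push 11,24. Stack: [11, 24]
COMPARE_OP bool(==) → 11 vs 24 = False. Stack: [False]
POP_JUMP_IF_FALSE → pop False; jump. Stack: []
LOAD_CONST → push 1. Stack: [1]
STORE_FAST t → t=1. Stack: []
LOAD_FAST_LOAD_FAST b,b → push 24,24. Stack: [24, 24]
BINARY_OP - → 24 - 24 = 0. Stack: [0]
STORE_FAST y → y=0. Stack: []
LOAD_FAST t → push 1. Stack: [1]
RETURN_VALUE → return 1.

1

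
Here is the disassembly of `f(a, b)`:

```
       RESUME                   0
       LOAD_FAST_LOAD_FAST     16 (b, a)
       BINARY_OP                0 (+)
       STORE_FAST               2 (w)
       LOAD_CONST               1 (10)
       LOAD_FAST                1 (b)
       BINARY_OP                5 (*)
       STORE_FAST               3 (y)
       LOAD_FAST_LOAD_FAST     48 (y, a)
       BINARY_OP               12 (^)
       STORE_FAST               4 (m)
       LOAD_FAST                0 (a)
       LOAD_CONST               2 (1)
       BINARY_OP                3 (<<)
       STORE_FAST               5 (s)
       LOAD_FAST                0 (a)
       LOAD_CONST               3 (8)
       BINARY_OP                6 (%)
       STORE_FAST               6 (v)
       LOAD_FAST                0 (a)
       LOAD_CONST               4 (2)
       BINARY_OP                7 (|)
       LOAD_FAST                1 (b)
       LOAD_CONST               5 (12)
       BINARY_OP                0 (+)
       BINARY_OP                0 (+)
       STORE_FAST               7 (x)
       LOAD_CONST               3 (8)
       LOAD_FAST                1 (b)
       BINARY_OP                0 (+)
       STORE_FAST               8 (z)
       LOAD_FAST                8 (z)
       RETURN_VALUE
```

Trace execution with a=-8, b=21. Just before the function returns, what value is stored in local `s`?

-16

LOAD_FAST_LOAD_FAST b,a → push 21,-8. Stack: [21, -8]
BINARY_OP + → 21 + -8 = 13. Stack: [13]
STORE_FAST w → w=13. Stack: []
LOAD_CONST → push 10. Stack: [10]
LOAD_FAST b → push 21. Stack: [10, 21]
BINARY_OP * → 10 * 21 = 210. Stack: [210]
STORE_FAST y → y=210. Stack: []
LOAD_FAST_LOAD_FAST y,a → push 210,-8. Stack: [210, -8]
BINARY_OP ^ → 210 ^ -8 = -214. Stack: [-214]
STORE_FAST m → m=-214. Stack: []
LOAD_FAST a → push -8. Stack: [-8]
LOAD_CONST → push 1. Stack: [-8, 1]
BINARY_OP << → -8 << 1 = -16. Stack: [-16]
STORE_FAST s → s=-16. Stack: []
LOAD_FAST a → push -8. Stack: [-8]
LOAD_CONST → push 8. Stack: [-8, 8]
BINARY_OP % → -8 % 8 = 0. Stack: [0]
STORE_FAST v → v=0. Stack: []
LOAD_FAST a → push -8. Stack: [-8]
LOAD_CONST → push 2. Stack: [-8, 2]
BINARY_OP | → -8 | 2 = -6. Stack: [-6]
LOAD_FAST b → push 21. Stack: [-6, 21]
LOAD_CONST → push 12. Stack: [-6, 21, 12]
BINARY_OP + → 21 + 12 = 33. Stack: [-6, 33]
BINARY_OP + → -6 + 33 = 27. Stack: [27]
STORE_FAST x → x=27. Stack: []
LOAD_CONST → push 8. Stack: [8]
LOAD_FAST b → push 21. Stack: [8, 21]
BINARY_OP + → 8 + 21 = 29. Stack: [29]
STORE_FAST z → z=29. Stack: []
LOAD_FAST z → push 29. Stack: [29]
RETURN_VALUE → return 29.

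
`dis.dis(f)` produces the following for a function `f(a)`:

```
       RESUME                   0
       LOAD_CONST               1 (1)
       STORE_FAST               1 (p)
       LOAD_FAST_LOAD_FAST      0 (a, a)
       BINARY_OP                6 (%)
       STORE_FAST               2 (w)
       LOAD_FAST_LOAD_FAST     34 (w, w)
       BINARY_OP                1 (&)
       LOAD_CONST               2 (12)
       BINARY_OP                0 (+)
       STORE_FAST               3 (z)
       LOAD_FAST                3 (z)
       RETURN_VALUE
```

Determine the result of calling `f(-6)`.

LOAD_CONST → push 1. Stack: [1]
STORE_FAST p → p=1. Stack: []
LOAD_FAST_LOAD_FAST a,a → push -6,-6. Stack: [-6, -6]
BINARY_OP % → -6 % -6 = 0. Stack: [0]
STORE_FAST w → w=0. Stack: []
LOAD_FAST_LOAD_FAST w,w → push 0,0. Stack: [0, 0]
BINARY_OP & → 0 & 0 = 0. Stack: [0]
LOAD_CONST → push 12. Stack: [0, 12]
BINARY_OP + → 0 + 12 = 12. Stack: [12]
STORE_FAST z → z=12. Stack: []
LOAD_FAST z → push 12. Stack: [12]
RETURN_VALUE → return 12.

12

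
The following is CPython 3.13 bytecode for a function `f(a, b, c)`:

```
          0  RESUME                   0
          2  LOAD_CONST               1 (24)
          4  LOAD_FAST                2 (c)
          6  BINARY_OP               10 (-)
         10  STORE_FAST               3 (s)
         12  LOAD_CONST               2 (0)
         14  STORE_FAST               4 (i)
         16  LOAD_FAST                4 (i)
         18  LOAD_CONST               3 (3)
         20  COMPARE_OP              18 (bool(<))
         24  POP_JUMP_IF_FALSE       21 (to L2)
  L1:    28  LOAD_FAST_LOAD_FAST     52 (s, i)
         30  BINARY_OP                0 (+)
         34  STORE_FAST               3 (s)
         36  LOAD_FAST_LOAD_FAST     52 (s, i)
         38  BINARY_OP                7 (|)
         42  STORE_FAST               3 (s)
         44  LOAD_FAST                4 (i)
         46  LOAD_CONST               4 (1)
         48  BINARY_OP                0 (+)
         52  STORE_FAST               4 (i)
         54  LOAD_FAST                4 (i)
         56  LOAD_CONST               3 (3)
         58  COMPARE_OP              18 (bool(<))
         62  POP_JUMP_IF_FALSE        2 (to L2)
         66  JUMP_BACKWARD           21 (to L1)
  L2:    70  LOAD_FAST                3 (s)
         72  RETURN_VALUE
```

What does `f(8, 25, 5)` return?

LOAD_CONST → push 24. Stack: [24]
LOAD_FAST c → push 5. Stack: [24, 5]
BINARY_OP - → 24 - 5 = 19. Stack: [19]
STORE_FAST s → s=19. Stack: []
LOAD_CONST → push 0. Stack: [0]
STORE_FAST i → i=0. Stack: []
LOAD_FAST i → push 0. Stack: [0]
LOAD_CONST → push 3. Stack: [0, 3]
COMPARE_OP bool(<) → 0 vs 3 = True. Stack: [True]
POP_JUMP_IF_FALSE → pop True; no jump. Stack: []
LOAD_FAST_LOAD_FAST s,i → push 19,0. Stack: [19, 0]
BINARY_OP + → 19 + 0 = 19. Stack: [19]
STORE_FAST s → s=19. Stack: []
LOAD_FAST_LOAD_FAST s,i → push 19,0. Stack: [19, 0]
BINARY_OP | → 19 | 0 = 19. Stack: [19]
STORE_FAST s → s=19. Stack: []
LOAD_FAST i → push 0. Stack: [0]
LOAD_CONST → push 1. Stack: [0, 1]
BINARY_OP + → 0 + 1 = 1. Stack: [1]
STORE_FAST i → i=1. Stack: []
LOAD_FAST i → push 1. Stack: [1]
LOAD_CONST → push 3. Stack: [1, 3]
COMPARE_OP bool(<) → 1 vs 3 = True. Stack: [True]
POP_JUMP_IF_FALSE → pop True; no jump. Stack: []
LOAD_FAST_LOAD_FAST s,i → push 19,1. Stack: [19, 1]
BINARY_OP + → 19 + 1 = 20. Stack: [20]
STORE_FAST s → s=20. Stack: []
LOAD_FAST_LOAD_FAST s,i → push 20,1. Stack: [20, 1]
BINARY_OP | → 20 | 1 = 21. Stack: [21]
STORE_FAST s → s=21. Stack: []
LOAD_FAST i → push 1. Stack: [1]
LOAD_CONST → push 1. Stack: [1, 1]
BINARY_OP + → 1 + 1 = 2. Stack: [2]
STORE_FAST i → i=2. Stack: []
LOAD_FAST i → push 2. Stack: [2]
LOAD_CONST → push 3. Stack: [2, 3]
COMPARE_OP bool(<) → 2 vs 3 = True. Stack: [True]
POP_JUMP_IF_FALSE → pop True; no jump. Stack: []
LOAD_FAST_LOAD_FAST s,i → push 21,2. Stack: [21, 2]
BINARY_OP + → 21 + 2 = 23. Stack: [23]
STORE_FAST s → s=23. Stack: []
LOAD_FAST_LOAD_FAST s,i → push 23,2. Stack: [23, 2]
BINARY_OP | → 23 | 2 = 23. Stack: [23]
STORE_FAST s → s=23. Stack: []
LOAD_FAST i → push 2. Stack: [2]
LOAD_CONST → push 1. Stack: [2, 1]
BINARY_OP + → 2 + 1 = 3. Stack: [3]
STORE_FAST i → i=3. Stack: []
LOAD_FAST i → push 3. Stack: [3]
LOAD_CONST → push 3. Stack: [3, 3]
COMPARE_OP bool(<) → 3 vs 3 = False. Stack: [False]
POP_JUMP_IF_FALSE → pop False; jump. Stack: []
LOAD_FAST s → push 23. Stack: [23]
RETURN_VALUE → return 23.

23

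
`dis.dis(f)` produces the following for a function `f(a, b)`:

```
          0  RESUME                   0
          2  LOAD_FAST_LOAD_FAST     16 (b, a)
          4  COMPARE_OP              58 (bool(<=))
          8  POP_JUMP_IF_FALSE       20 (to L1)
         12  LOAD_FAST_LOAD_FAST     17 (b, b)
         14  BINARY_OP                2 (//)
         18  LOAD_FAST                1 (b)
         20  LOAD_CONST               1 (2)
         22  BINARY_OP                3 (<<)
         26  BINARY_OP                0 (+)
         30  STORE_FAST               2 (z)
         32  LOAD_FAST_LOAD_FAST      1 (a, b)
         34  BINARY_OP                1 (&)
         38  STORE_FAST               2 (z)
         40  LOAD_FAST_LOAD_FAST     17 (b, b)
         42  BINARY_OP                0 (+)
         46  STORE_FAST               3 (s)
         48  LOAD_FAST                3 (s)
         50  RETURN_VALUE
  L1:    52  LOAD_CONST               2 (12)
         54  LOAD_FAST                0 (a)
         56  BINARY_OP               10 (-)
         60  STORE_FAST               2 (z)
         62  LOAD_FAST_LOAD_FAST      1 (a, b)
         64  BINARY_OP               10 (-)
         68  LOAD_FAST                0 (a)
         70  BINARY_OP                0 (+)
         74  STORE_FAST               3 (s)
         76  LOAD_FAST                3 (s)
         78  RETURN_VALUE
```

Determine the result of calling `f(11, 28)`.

-6

LOAD_FAST_LOAD_FAST b,a → push 28,11. Stack: [28, 11]
COMPARE_OP bool(<=) → 28 vs 11 = False. Stack: [False]
POP_JUMP_IF_FALSE → pop False; jump. Stack: []
LOAD_CONST → push 12. Stack: [12]
LOAD_FAST a → push 11. Stack: [12, 11]
BINARY_OP - → 12 - 11 = 1. Stack: [1]
STORE_FAST z → z=1. Stack: []
LOAD_FAST_LOAD_FAST a,b → push 11,28. Stack: [11, 28]
BINARY_OP - → 11 - 28 = -17. Stack: [-17]
LOAD_FAST a → push 11. Stack: [-17, 11]
BINARY_OP + → -17 + 11 = -6. Stack: [-6]
STORE_FAST s → s=-6. Stack: []
LOAD_FAST s → push -6. Stack: [-6]
RETURN_VALUE → return -6.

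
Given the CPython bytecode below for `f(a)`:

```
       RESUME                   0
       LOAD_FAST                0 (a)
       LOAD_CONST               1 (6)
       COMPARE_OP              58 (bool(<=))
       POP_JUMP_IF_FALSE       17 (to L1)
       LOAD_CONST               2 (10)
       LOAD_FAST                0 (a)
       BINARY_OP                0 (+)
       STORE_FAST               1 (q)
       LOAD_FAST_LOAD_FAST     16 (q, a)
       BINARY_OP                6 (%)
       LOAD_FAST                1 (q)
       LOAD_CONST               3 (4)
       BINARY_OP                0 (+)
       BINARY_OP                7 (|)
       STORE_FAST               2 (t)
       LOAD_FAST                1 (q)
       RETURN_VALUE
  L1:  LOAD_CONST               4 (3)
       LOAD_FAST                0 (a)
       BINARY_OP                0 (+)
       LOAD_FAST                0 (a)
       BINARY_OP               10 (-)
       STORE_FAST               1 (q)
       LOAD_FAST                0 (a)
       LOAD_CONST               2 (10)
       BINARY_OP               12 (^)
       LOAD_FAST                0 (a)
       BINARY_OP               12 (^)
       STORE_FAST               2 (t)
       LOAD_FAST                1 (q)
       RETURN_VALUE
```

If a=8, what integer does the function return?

3

LOAD_FAST a → push 8. Stack: [8]
LOAD_CONST → push 6. Stack: [8, 6]
COMPARE_OP bool(<=) → 8 vs 6 = False. Stack: [False]
POP_JUMP_IF_FALSE → pop False; jump. Stack: []
LOAD_CONST → push 3. Stack: [3]
LOAD_FAST a → push 8. Stack: [3, 8]
BINARY_OP + → 3 + 8 = 11. Stack: [11]
LOAD_FAST a → push 8. Stack: [11, 8]
BINARY_OP - → 11 - 8 = 3. Stack: [3]
STORE_FAST q → q=3. Stack: []
LOAD_FAST a → push 8. Stack: [8]
LOAD_CONST → push 10. Stack: [8, 10]
BINARY_OP ^ → 8 ^ 10 = 2. Stack: [2]
LOAD_FAST a → push 8. Stack: [2, 8]
BINARY_OP ^ → 2 ^ 8 = 10. Stack: [10]
STORE_FAST t → t=10. Stack: []
LOAD_FAST q → push 3. Stack: [3]
RETURN_VALUE → return 3.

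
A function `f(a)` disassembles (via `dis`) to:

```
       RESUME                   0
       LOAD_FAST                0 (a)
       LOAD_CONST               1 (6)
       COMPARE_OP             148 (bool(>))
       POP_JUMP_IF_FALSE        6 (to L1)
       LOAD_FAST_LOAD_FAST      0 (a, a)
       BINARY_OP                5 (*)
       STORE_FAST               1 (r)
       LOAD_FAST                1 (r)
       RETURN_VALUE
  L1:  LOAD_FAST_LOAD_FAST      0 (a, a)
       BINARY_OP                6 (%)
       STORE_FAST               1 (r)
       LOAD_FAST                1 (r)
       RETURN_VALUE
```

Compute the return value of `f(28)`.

LOAD_FAST a → push 28. Stack: [28]
LOAD_CONST → push 6. Stack: [28, 6]
COMPARE_OP bool(>) → 28 vs 6 = True. Stack: [True]
POP_JUMP_IF_FALSE → pop True; no jump. Stack: []
LOAD_FAST_LOAD_FAST a,a → push 28,28. Stack: [28, 28]
BINARY_OP * → 28 * 28 = 784. Stack: [784]
STORE_FAST r → r=784. Stack: []
LOAD_FAST r → push 784. Stack: [784]
RETURN_VALUE → return 784.

784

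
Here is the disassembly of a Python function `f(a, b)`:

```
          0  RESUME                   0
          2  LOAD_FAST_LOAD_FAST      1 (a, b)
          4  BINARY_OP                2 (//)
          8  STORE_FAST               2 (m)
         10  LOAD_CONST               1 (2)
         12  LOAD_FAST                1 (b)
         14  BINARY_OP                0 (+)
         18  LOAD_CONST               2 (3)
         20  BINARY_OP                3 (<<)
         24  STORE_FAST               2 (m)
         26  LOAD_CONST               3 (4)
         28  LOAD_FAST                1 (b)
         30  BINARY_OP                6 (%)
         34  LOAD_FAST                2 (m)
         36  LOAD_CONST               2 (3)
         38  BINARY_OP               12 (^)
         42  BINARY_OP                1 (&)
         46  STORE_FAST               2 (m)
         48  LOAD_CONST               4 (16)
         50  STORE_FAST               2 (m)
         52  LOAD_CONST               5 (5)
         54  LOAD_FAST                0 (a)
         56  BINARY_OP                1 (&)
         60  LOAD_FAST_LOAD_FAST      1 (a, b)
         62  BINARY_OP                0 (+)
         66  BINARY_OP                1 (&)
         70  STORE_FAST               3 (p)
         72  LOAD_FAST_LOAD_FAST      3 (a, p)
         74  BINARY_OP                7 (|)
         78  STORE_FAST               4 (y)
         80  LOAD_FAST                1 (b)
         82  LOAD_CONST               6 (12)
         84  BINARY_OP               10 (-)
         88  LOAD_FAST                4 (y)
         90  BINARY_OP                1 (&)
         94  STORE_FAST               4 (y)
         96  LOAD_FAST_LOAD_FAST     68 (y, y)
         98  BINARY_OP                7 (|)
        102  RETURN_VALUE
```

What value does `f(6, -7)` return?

4

LOAD_FAST_LOAD_FAST a,b → push 6,-7. Stack: [6, -7]
BINARY_OP // → 6 // -7 = -1. Stack: [-1]
STORE_FAST m → m=-1. Stack: []
LOAD_CONST → push 2. Stack: [2]
LOAD_FAST b → push -7. Stack: [2, -7]
BINARY_OP + → 2 + -7 = -5. Stack: [-5]
LOAD_CONST → push 3. Stack: [-5, 3]
BINARY_OP << → -5 << 3 = -40. Stack: [-40]
STORE_FAST m → m=-40. Stack: []
LOAD_CONST → push 4. Stack: [4]
LOAD_FAST b → push -7. Stack: [4, -7]
BINARY_OP % → 4 % -7 = -3. Stack: [-3]
LOAD_FAST m → push -40. Stack: [-3, -40]
LOAD_CONST → push 3. Stack: [-3, -40, 3]
BINARY_OP ^ → -40 ^ 3 = -37. Stack: [-3, -37]
BINARY_OP & → -3 & -37 = -39. Stack: [-39]
STORE_FAST m → m=-39. Stack: []
LOAD_CONST → push 16. Stack: [16]
STORE_FAST m → m=16. Stack: []
LOAD_CONST → push 5. Stack: [5]
LOAD_FAST a → push 6. Stack: [5, 6]
BINARY_OP & → 5 & 6 = 4. Stack: [4]
LOAD_FAST_LOAD_FAST a,b → push 6,-7. Stack: [4, 6, -7]
BINARY_OP + → 6 + -7 = -1. Stack: [4, -1]
BINARY_OP & → 4 & -1 = 4. Stack: [4]
STORE_FAST p → p=4. Stack: []
LOAD_FAST_LOAD_FAST a,p → push 6,4. Stack: [6, 4]
BINARY_OP | → 6 | 4 = 6. Stack: [6]
STORE_FAST y → y=6. Stack: []
LOAD_FAST b → push -7. Stack: [-7]
LOAD_CONST → push 12. Stack: [-7, 12]
BINARY_OP - → -7 - 12 = -19. Stack: [-19]
LOAD_FAST y → push 6. Stack: [-19, 6]
BINARY_OP & → -19 & 6 = 4. Stack: [4]
STORE_FAST y → y=4. Stack: []
LOAD_FAST_LOAD_FAST y,y → push 4,4. Stack: [4, 4]
BINARY_OP | → 4 | 4 = 4. Stack: [4]
RETURN_VALUE → return 4.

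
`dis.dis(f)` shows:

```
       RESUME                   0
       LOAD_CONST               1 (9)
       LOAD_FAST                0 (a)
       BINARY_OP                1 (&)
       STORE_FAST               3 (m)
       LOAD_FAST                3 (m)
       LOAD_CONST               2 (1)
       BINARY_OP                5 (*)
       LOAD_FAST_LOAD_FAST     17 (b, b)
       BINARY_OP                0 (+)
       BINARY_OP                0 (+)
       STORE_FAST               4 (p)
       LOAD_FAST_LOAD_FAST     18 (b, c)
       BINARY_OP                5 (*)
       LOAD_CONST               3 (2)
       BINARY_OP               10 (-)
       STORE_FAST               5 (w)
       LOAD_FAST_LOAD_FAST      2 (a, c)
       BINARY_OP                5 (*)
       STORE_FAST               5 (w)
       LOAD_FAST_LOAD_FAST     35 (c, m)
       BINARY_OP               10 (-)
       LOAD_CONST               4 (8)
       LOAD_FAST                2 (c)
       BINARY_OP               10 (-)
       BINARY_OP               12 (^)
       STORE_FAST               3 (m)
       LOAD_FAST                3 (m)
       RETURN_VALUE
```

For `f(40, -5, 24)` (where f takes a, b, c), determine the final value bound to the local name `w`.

LOAD_CONST → push 9. Stack: [9]
LOAD_FAST a → push 40. Stack: [9, 40]
BINARY_OP & → 9 & 40 = 8. Stack: [8]
STORE_FAST m → m=8. Stack: []
LOAD_FAST m → push 8. Stack: [8]
LOAD_CONST → push 1. Stack: [8, 1]
BINARY_OP * → 8 * 1 = 8. Stack: [8]
LOAD_FAST_LOAD_FAST b,b → push -5,-5. Stack: [8, -5, -5]
BINARY_OP + → -5 + -5 = -10. Stack: [8, -10]
BINARY_OP + → 8 + -10 = -2. Stack: [-2]
STORE_FAST p → p=-2. Stack: []
LOAD_FAST_LOAD_FAST b,c → push -5,24. Stack: [-5, 24]
BINARY_OP * → -5 * 24 = -120. Stack: [-120]
LOAD_CONST → push 2. Stack: [-120, 2]
BINARY_OP - → -120 - 2 = -122. Stack: [-122]
STORE_FAST w → w=-122. Stack: []
LOAD_FAST_LOAD_FAST a,c → push 40,24. Stack: [40, 24]
BINARY_OP * → 40 * 24 = 960. Stack: [960]
STORE_FAST w → w=960. Stack: []
LOAD_FAST_LOAD_FAST c,m → push 24,8. Stack: [24, 8]
BINARY_OP - → 24 - 8 = 16. Stack: [16]
LOAD_CONST → push 8. Stack: [16, 8]
LOAD_FAST c → push 24. Stack: [16, 8, 24]
BINARY_OP - → 8 - 24 = -16. Stack: [16, -16]
BINARY_OP ^ → 16 ^ -16 = -32. Stack: [-32]
STORE_FAST m → m=-32. Stack: []
LOAD_FAST m → push -32. Stack: [-32]
RETURN_VALUE → return -32.

960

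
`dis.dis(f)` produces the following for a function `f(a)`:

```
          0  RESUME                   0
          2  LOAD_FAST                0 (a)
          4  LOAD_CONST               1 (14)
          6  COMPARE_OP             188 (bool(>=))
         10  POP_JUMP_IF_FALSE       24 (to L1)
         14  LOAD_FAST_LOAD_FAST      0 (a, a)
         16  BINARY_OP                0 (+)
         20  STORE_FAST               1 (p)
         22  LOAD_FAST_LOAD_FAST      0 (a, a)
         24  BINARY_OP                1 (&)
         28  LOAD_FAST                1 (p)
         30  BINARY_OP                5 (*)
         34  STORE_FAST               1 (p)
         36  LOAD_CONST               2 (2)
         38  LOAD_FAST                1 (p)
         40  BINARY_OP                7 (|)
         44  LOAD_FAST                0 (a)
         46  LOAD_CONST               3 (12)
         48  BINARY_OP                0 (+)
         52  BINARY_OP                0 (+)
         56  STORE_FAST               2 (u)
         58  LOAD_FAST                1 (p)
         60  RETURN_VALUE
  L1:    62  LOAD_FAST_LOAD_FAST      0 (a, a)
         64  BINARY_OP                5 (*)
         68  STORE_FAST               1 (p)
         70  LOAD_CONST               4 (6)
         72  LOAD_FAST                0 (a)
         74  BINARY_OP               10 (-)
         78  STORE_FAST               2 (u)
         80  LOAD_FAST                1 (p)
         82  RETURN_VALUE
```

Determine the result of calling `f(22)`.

LOAD_FAST a → push 22. Stack: [22]
LOAD_CONST → push 14. Stack: [22, 14]
COMPARE_OP bool(>=) → 22 vs 14 = True. Stack: [True]
POP_JUMP_IF_FALSE → pop True; no jump. Stack: []
LOAD_FAST_LOAD_FAST a,a → push 22,22. Stack: [22, 22]
BINARY_OP + → 22 + 22 = 44. Stack: [44]
STORE_FAST p → p=44. Stack: []
LOAD_FAST_LOAD_FAST a,a → push 22,22. Stack: [22, 22]
BINARY_OP & → 22 & 22 = 22. Stack: [22]
LOAD_FAST p → push 44. Stack: [22, 44]
BINARY_OP * → 22 * 44 = 968. Stack: [968]
STORE_FAST p → p=968. Stack: []
LOAD_CONST → push 2. Stack: [2]
LOAD_FAST p → push 968. Stack: [2, 968]
BINARY_OP | → 2 | 968 = 970. Stack: [970]
LOAD_FAST a → push 22. Stack: [970, 22]
LOAD_CONST → push 12. Stack: [970, 22, 12]
BINARY_OP + → 22 + 12 = 34. Stack: [970, 34]
BINARY_OP + → 970 + 34 = 1004. Stack: [1004]
STORE_FAST u → u=1004. Stack: []
LOAD_FAST p → push 968. Stack: [968]
RETURN_VALUE → return 968.

968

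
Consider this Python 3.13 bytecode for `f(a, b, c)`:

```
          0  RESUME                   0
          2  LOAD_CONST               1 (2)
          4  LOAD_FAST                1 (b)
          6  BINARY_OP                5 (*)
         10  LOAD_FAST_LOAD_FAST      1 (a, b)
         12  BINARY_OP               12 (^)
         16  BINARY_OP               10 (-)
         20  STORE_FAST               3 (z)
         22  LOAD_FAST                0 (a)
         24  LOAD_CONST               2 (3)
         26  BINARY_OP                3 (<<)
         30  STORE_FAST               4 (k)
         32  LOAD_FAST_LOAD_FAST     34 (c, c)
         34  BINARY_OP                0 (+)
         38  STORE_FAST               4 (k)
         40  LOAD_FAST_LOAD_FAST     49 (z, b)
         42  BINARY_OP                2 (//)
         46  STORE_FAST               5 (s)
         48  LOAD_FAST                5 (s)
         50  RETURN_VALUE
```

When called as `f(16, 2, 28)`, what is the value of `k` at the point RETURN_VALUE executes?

LOAD_CONST → push 2. Stack: [2]
LOAD_FAST b → push 2. Stack: [2, 2]
BINARY_OP * → 2 * 2 = 4. Stack: [4]
LOAD_FAST_LOAD_FAST a,b → push 16,2. Stack: [4, 16, 2]
BINARY_OP ^ → 16 ^ 2 = 18. Stack: [4, 18]
BINARY_OP - → 4 - 18 = -14. Stack: [-14]
STORE_FAST z → z=-14. Stack: []
LOAD_FAST a → push 16. Stack: [16]
LOAD_CONST → push 3. Stack: [16, 3]
BINARY_OP << → 16 << 3 = 128. Stack: [128]
STORE_FAST k → k=128. Stack: []
LOAD_FAST_LOAD_FAST c,c → push 28,28. Stack: [28, 28]
BINARY_OP + → 28 + 28 = 56. Stack: [56]
STORE_FAST k → k=56. Stack: []
LOAD_FAST_LOAD_FAST z,b → push -14,2. Stack: [-14, 2]
BINARY_OP // → -14 // 2 = -7. Stack: [-7]
STORE_FAST s → s=-7. Stack: []
LOAD_FAST s → push -7. Stack: [-7]
RETURN_VALUE → return -7.

56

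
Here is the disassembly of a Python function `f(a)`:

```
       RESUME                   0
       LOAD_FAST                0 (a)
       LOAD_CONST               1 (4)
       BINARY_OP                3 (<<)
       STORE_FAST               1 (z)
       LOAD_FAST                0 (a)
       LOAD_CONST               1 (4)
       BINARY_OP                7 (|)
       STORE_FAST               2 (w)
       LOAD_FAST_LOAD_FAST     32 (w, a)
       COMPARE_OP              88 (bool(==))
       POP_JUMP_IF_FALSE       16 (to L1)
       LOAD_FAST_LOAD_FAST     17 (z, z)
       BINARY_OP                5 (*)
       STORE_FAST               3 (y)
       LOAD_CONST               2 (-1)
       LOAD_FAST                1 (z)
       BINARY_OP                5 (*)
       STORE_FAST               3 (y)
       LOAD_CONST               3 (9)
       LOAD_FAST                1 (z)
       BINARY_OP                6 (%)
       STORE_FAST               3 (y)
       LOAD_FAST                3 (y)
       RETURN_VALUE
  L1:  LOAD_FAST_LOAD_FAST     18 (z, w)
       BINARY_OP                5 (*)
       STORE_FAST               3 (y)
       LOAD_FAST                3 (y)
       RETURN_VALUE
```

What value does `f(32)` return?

LOAD_FAST a → push 32. Stack: [32]
LOAD_CONST → push 4. Stack: [32, 4]
BINARY_OP << → 32 << 4 = 512. Stack: [512]
STORE_FAST z → z=512. Stack: []
LOAD_FAST a → push 32. Stack: [32]
LOAD_CONST → push 4. Stack: [32, 4]
BINARY_OP | → 32 | 4 = 36. Stack: [36]
STORE_FAST w → w=36. Stack: []
LOAD_FAST_LOAD_FAST w,a → push 36,32. Stack: [36, 32]
COMPARE_OP bool(==) → 36 vs 32 = False. Stack: [False]
POP_JUMP_IF_FALSE → pop False; jump. Stack: []
LOAD_FAST_LOAD_FAST z,w → push 512,36. Stack: [512, 36]
BINARY_OP * → 512 * 36 = 18432. Stack: [18432]
STORE_FAST y → y=18432. Stack: []
LOAD_FAST y → push 18432. Stack: [18432]
RETURN_VALUE → return 18432.

18432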